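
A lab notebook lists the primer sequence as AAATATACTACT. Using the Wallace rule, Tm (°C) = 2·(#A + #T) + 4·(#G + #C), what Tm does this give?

Base counts: C=2, G=0, A=6, T=4
So N_AT = 10 and N_GC = 2.
Tm = 2×10 + 4×2 = 28°C

28°C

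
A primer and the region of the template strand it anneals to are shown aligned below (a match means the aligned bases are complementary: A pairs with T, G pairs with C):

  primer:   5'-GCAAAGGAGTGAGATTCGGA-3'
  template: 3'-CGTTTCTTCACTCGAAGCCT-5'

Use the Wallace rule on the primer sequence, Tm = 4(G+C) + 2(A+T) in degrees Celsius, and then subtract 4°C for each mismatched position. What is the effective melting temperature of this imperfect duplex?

Primer base counts: A=7, T=3, G=8, C=2 → A+T=10, G+C=10
Perfect-match Tm = 2(10) + 4(10) = 20 + 40 = 60°C
Mismatches (positions where the bases are not complementary): 2 (at positions 7, 14)
Effective Tm = 60 − 2×4 = 60 − 8 = 52°C

52°C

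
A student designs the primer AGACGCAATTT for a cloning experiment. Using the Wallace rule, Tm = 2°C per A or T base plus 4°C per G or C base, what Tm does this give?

C=2, A=4, G=2, T=3
A+T = 7, G+C = 4
Tm = 2(7) + 4(4) = 14 + 16 = 30°C

30°C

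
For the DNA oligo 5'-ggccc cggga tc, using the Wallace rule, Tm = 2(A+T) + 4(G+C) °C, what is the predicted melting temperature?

44°C

Counting bases: G=5, T=1, C=5, A=1
A+T = 2, G+C = 10
Tm = 2×2 + 4×10 = 44°C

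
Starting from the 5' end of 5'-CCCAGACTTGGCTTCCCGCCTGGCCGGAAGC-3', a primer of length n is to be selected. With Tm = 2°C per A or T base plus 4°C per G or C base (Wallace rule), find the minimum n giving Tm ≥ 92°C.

First 26 bases: CCCAGACTTGGCTTCCCGCCTGGCCG → Tm = 90°C (< 92°C)
First 27 bases: CCCAGACTTGGCTTCCCGCCTGGCCGG → Tm = 94°C (≥ 92°C)
Each additional base adds 2°C (A/T) or 4°C (G/C), so Tm is non-decreasing in n; n = 27 is the first length to reach 92°C.

n = 27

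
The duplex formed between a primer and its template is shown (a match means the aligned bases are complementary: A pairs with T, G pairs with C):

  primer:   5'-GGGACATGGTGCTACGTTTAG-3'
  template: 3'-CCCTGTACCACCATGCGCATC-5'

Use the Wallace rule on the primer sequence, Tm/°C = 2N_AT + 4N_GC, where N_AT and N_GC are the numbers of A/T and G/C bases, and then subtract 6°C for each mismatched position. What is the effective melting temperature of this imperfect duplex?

46°C

Primer base counts: A=4, T=6, G=8, C=3 → A+T=10, G+C=11
Perfect-match Tm = 2(10) + 4(11) = 20 + 44 = 64°C
Mismatches (positions where the bases are not complementary): 3 (at positions 12, 17, 18)
Effective Tm = 64 − 3×6 = 64 − 18 = 46°C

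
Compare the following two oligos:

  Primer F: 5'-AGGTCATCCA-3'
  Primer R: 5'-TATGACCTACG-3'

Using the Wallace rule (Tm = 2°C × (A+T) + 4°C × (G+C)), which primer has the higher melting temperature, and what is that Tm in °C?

Primer F: A+T=5, G+C=5 → Tm = 2(5)+4(5) = 30°C
Primer R: A+T=6, G+C=5 → Tm = 2(6)+4(5) = 32°C
30°C vs 32°C → primer R is higher.

Primer R, 32°C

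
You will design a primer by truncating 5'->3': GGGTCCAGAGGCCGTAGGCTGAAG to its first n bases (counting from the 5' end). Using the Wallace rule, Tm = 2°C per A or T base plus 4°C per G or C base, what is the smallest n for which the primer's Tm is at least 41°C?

First 11 bases: GGGTCCAGAGG → Tm = 38°C (< 41°C)
First 12 bases: GGGTCCAGAGGC → Tm = 42°C (≥ 41°C)
Each additional base adds 2°C (A/T) or 4°C (G/C), so Tm is non-decreasing in n; n = 12 is the first length to reach 41°C.

n = 12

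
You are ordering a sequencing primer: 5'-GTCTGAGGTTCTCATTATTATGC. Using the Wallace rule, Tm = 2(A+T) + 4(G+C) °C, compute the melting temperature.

64°C

T=10, G=5, C=4, A=4
So N_AT = 14 and N_GC = 9.
Tm = 2(14) + 4(9) = 28 + 36 = 64°C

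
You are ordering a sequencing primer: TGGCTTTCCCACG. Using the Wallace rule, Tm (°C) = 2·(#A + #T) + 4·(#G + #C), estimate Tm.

Base counts: C=5, A=1, T=4, G=3
So N_AT = 5 and N_GC = 8.
Tm = 2(5) + 4(8) = 10 + 32 = 42°C

42°C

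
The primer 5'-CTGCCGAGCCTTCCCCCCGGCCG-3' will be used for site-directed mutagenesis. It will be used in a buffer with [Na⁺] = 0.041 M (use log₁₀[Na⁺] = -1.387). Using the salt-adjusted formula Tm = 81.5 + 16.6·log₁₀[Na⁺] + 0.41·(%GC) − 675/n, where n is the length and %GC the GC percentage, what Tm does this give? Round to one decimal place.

63.0°C

Length n = 23. Scanning the sequence gives A=1, C=13, T=3, G=6.
G+C = 19, so %GC = 19/23 × 100 = 82.609%
Salt term: 16.6 × (-1.387) = -23.024
GC term: 0.41 × 82.609 = 33.87; length term: −675/23 = −29.348
Tm = 81.5 + (-23.024) + 33.87 − 29.348 = 62.998 → 63.0°C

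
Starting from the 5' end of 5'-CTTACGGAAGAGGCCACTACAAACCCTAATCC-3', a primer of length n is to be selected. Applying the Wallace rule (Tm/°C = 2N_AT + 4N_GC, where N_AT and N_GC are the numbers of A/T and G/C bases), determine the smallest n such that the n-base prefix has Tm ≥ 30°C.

First 9 bases: CTTACGGAA → Tm = 26°C (< 30°C)
First 10 bases: CTTACGGAAG → Tm = 30°C (≥ 30°C)
Since every base adds ≥2°C, Tm only increases with n, so the threshold is first crossed at n = 10.

n = 10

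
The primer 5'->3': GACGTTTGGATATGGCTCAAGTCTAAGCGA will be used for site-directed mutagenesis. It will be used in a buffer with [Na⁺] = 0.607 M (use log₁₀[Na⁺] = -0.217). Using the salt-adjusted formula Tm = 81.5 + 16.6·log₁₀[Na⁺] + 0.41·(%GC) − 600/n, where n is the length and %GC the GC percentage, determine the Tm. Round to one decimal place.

77.0°C

Length n = 30. Base counts: G=9, A=8, T=8, C=5
G+C = 14, so %GC = 14/30 × 100 = 46.667%
Salt term: 16.6 × (-0.217) = -3.602
GC term: 0.41 × 46.667 = 19.133; length term: −600/30 = −20
Tm = 81.5 + (-3.602) + 19.133 − 20 = 77.031 → 77.0°C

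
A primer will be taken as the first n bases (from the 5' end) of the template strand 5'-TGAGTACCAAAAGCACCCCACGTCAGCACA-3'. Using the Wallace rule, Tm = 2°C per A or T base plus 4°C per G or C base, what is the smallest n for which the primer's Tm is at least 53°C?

First 17 bases: TGAGTACCAAAAGCACC → Tm = 50°C (< 53°C)
First 18 bases: TGAGTACCAAAAGCACCC → Tm = 54°C (≥ 53°C)
Each additional base adds 2°C (A/T) or 4°C (G/C), so Tm is non-decreasing in n; n = 18 is the first length to reach 53°C.

n = 18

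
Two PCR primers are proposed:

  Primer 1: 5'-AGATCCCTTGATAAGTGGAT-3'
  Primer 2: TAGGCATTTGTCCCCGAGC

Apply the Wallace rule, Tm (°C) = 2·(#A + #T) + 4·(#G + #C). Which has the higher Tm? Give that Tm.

Primer 1: A+T=12, G+C=8 → Tm = 2(12)+4(8) = 56°C
Primer 2: A+T=8, G+C=11 → Tm = 2(8)+4(11) = 60°C
56°C vs 60°C → primer 2 is higher.

Primer 2, 60°C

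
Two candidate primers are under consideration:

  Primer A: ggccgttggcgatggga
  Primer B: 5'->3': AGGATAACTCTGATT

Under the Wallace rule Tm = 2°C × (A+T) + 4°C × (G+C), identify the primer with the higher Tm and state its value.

Primer A, 58°C

Primer A: A+T=5, G+C=12 → Tm = 2(5)+4(12) = 58°C
Primer B: A+T=10, G+C=5 → Tm = 2(10)+4(5) = 40°C
58°C vs 40°C → primer A is higher.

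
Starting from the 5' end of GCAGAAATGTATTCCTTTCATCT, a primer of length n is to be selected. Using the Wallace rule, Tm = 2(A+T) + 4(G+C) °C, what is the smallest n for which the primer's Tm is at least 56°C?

n = 21

First 20 bases: GCAGAAATGTATTCCTTTCA → Tm = 54°C (< 56°C)
First 21 bases: GCAGAAATGTATTCCTTTCAT → Tm = 56°C (≥ 56°C)
Each additional base adds 2°C (A/T) or 4°C (G/C), so Tm is non-decreasing in n; n = 21 is the first length to reach 56°C.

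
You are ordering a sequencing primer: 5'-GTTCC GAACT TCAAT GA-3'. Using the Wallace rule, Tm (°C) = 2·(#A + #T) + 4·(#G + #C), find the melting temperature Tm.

48°C

Base counts: C=4, G=3, A=5, T=5
A+T = 10, G+C = 7
Tm = 4·7 + 2·10 = 28 + 20 = 48°C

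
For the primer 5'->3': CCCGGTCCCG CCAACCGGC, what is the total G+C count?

16

Base counts: A=2, T=1, C=11, G=5
Total G or C: 5 + 11 = 16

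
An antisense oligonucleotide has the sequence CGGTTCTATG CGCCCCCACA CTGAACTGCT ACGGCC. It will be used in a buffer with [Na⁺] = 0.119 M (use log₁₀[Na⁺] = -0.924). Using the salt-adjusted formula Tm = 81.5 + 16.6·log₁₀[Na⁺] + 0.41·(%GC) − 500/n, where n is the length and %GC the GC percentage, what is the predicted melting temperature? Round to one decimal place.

Length n = 36. Scanning the sequence gives C=15, A=6, T=7, G=8.
G+C = 23, so %GC = 23/36 × 100 = 63.889%
Salt term: 16.6 × (-0.924) = -15.338
GC term: 0.41 × 63.889 = 26.194; length term: −500/36 = −13.889
Tm = 81.5 + (-15.338) + 26.194 − 13.889 = 78.467 → 78.5°C

78.5°C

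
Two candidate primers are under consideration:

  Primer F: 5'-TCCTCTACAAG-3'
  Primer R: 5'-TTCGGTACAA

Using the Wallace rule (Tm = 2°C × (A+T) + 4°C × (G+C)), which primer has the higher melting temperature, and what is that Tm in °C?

Primer F: A+T=6, G+C=5 → Tm = 2(6)+4(5) = 32°C
Primer R: A+T=6, G+C=4 → Tm = 2(6)+4(4) = 28°C
32°C vs 28°C → primer F is higher.

Primer F, 32°C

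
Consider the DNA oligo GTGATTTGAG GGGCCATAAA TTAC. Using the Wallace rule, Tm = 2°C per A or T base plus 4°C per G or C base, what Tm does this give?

Scanning the sequence gives A=7, T=7, G=7, C=3.
So N_AT = 14 and N_GC = 10.
Tm = 2×14 + 4×10 = 68°C

68°C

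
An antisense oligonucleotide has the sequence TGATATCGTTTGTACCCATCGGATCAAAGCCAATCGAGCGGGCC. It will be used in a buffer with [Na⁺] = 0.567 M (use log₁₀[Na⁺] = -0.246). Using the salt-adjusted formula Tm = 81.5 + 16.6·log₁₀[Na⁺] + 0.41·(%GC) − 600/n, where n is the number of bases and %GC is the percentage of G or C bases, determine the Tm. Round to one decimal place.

85.2°C

Length n = 44. Scanning the sequence gives C=12, T=10, A=11, G=11.
G+C = 23, so %GC = 23/44 × 100 = 52.273%
Salt term: 16.6 × (-0.246) = -4.084
GC term: 0.41 × 52.273 = 21.432; length term: −600/44 = −13.636
Tm = 81.5 + (-4.084) + 21.432 − 13.636 = 85.212 → 85.2°C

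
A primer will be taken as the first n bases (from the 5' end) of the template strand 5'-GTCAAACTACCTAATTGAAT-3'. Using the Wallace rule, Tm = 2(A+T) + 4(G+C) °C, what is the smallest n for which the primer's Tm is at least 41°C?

First 15 bases: GTCAAACTACCTAAT → Tm = 40°C (< 41°C)
First 16 bases: GTCAAACTACCTAATT → Tm = 42°C (≥ 41°C)
Each additional base adds 2°C (A/T) or 4°C (G/C), so Tm is non-decreasing in n; n = 16 is the first length to reach 41°C.

n = 16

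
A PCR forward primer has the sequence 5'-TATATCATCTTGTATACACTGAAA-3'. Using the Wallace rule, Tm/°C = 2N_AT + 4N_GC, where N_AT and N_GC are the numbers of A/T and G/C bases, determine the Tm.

60°C

Counting bases: T=9, G=2, A=9, C=4
AT pairs contribute 18, GC pairs contribute 6.
Tm = 2(18) + 4(6) = 36 + 24 = 60°C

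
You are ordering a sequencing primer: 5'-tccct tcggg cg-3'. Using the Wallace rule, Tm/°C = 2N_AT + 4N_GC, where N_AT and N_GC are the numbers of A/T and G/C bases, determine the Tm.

42°C

Base counts: C=5, T=3, G=4, A=0
So N_AT = 3 and N_GC = 9.
Tm = 4·9 + 2·3 = 36 + 6 = 42°C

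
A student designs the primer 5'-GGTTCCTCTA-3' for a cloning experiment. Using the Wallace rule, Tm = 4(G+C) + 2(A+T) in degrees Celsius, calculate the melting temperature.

G=2, A=1, C=3, T=4
A+T = 5, G+C = 5
Tm = 2×5 + 4×5 = 30°C

30°C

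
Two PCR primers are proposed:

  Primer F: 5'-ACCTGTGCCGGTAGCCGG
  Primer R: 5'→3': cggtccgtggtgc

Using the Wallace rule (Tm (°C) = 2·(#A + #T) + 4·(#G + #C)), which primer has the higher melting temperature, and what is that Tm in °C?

Primer F, 62°C

Primer F: A+T=5, G+C=13 → Tm = 2(5)+4(13) = 62°C
Primer R: A+T=3, G+C=10 → Tm = 2(3)+4(10) = 46°C
62°C vs 46°C → primer F is higher.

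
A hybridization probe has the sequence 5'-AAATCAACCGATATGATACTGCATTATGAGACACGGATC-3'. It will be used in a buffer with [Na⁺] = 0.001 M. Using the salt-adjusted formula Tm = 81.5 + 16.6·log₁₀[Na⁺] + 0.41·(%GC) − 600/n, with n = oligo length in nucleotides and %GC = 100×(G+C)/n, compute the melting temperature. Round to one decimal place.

32.1°C

Length n = 39. Base counts: G=7, A=15, C=8, T=9
G+C = 15, so %GC = 15/39 × 100 = 38.462%
Salt term: 16.6 × (-3) = -49.8
GC term: 0.41 × 38.462 = 15.769; length term: −600/39 = −15.385
Tm = 81.5 + (-49.8) + 15.769 − 15.385 = 32.084 → 32.1°C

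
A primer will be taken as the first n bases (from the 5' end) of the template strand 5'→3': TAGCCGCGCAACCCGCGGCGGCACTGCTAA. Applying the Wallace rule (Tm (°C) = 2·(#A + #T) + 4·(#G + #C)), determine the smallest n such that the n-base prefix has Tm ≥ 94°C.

n = 27

First 26 bases: TAGCCGCGCAACCCGCGGCGGCACTG → Tm = 92°C (< 94°C)
First 27 bases: TAGCCGCGCAACCCGCGGCGGCACTGC → Tm = 96°C (≥ 94°C)
Since every base adds ≥2°C, Tm only increases with n, so the threshold is first crossed at n = 27.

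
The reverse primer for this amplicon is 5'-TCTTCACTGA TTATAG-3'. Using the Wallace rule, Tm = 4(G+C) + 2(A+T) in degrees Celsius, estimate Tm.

Scanning the sequence gives T=7, C=3, G=2, A=4.
AT pairs contribute 11, GC pairs contribute 5.
Tm = 2(11) + 4(5) = 22 + 20 = 42°C

42°C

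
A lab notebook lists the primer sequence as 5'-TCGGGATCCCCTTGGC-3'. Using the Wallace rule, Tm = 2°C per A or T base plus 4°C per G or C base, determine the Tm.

Scanning the sequence gives A=1, C=6, T=4, G=5.
A+T = 5, G+C = 11
Tm = 2×5 + 4×11 = 54°C

54°C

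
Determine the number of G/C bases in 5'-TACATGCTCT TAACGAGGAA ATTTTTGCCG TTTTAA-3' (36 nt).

12

Scanning the sequence gives C=6, G=6, T=14, A=10.
Total G or C: 6 + 6 = 12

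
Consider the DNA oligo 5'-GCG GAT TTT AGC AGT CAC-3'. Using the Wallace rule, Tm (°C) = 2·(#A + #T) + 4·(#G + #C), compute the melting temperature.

Scanning the sequence gives A=4, C=4, T=5, G=5.
A+T = 9, G+C = 9
Tm = 2(9) + 4(9) = 18 + 36 = 54°C

54°C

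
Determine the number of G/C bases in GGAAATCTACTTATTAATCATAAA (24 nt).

Scanning the sequence gives T=8, C=3, G=2, A=11.
G+C = 2 + 3 = 5

5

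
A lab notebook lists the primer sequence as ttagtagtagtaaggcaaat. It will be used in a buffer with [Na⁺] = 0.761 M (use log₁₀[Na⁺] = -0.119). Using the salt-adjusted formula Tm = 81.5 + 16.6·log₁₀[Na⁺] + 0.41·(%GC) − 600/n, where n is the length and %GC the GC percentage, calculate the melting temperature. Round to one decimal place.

61.8°C

Length n = 20. Base counts: A=8, G=5, C=1, T=6
G+C = 6, so %GC = 6/20 × 100 = 30%
Salt term: 16.6 × (-0.119) = -1.975
GC term: 0.41 × 30 = 12.3; length term: −600/20 = −30
Tm = 81.5 + (-1.975) + 12.3 − 30 = 61.825 → 61.8°C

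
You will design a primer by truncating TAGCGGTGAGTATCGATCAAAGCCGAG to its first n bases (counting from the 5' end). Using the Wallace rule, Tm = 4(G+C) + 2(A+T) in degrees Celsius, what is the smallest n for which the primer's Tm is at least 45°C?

First 14 bases: TAGCGGTGAGTATC → Tm = 42°C (< 45°C)
First 15 bases: TAGCGGTGAGTATCG → Tm = 46°C (≥ 45°C)
Each additional base adds 2°C (A/T) or 4°C (G/C), so Tm is non-decreasing in n; n = 15 is the first length to reach 45°C.

n = 15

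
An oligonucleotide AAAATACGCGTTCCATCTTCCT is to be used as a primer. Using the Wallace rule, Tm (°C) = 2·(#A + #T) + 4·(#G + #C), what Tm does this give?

Scanning the sequence gives A=6, T=7, G=2, C=7.
A+T = 13, G+C = 9
Tm = 4·9 + 2·13 = 36 + 26 = 62°C

62°C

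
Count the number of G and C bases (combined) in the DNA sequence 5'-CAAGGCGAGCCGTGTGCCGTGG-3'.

T=3, A=3, G=10, C=6
Total G or C: 10 + 6 = 16

16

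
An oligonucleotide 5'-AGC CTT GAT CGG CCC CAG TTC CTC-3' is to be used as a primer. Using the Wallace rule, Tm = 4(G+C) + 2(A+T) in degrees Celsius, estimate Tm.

Counting bases: A=3, T=6, C=10, G=5
A+T = 9, G+C = 15
Tm = 2×9 + 4×15 = 78°C

78°C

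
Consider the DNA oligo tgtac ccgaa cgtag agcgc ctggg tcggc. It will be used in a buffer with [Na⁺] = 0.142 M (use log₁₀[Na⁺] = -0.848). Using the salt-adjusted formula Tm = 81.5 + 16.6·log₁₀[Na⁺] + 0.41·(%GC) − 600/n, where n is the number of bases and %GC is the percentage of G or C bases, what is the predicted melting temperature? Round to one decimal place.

Length n = 30. Scanning the sequence gives A=5, G=11, T=5, C=9.
G+C = 20, so %GC = 20/30 × 100 = 66.667%
Salt term: 16.6 × (-0.848) = -14.077
GC term: 0.41 × 66.667 = 27.333; length term: −600/30 = −20
Tm = 81.5 + (-14.077) + 27.333 − 20 = 74.756 → 74.8°C

74.8°C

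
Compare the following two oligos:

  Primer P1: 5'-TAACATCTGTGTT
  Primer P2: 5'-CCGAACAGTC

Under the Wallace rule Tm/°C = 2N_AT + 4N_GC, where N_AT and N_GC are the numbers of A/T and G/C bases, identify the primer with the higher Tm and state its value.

Primer P1: A+T=9, G+C=4 → Tm = 2(9)+4(4) = 34°C
Primer P2: A+T=4, G+C=6 → Tm = 2(4)+4(6) = 32°C
34°C vs 32°C → primer P1 is higher.

Primer P1, 34°C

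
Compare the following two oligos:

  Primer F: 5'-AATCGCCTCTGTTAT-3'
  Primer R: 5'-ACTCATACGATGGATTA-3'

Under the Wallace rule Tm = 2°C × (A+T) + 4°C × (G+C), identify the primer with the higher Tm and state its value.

Primer F: A+T=9, G+C=6 → Tm = 2(9)+4(6) = 42°C
Primer R: A+T=11, G+C=6 → Tm = 2(11)+4(6) = 46°C
42°C vs 46°C → primer R is higher.

Primer R, 46°C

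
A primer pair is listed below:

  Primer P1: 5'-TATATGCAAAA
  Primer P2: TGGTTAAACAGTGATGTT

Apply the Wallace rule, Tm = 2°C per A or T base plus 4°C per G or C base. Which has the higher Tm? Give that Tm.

Primer P1: A+T=9, G+C=2 → Tm = 2(9)+4(2) = 26°C
Primer P2: A+T=12, G+C=6 → Tm = 2(12)+4(6) = 48°C
26°C vs 48°C → primer P2 is higher.

Primer P2, 48°C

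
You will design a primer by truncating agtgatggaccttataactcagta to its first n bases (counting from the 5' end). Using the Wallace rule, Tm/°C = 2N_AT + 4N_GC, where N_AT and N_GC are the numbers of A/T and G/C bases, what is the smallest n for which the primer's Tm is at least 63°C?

First 22 bases: AGTGATGGACCTTATAACTCAG → Tm = 62°C (< 63°C)
First 23 bases: AGTGATGGACCTTATAACTCAGT → Tm = 64°C (≥ 63°C)
Each additional base adds 2°C (A/T) or 4°C (G/C), so Tm is non-decreasing in n; n = 23 is the first length to reach 63°C.

n = 23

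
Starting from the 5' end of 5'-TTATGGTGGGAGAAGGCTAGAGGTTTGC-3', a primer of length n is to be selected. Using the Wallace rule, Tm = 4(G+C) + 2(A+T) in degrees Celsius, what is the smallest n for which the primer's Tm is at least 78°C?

First 26 bases: TTATGGTGGGAGAAGGCTAGAGGTTT → Tm = 76°C (< 78°C)
First 27 bases: TTATGGTGGGAGAAGGCTAGAGGTTTG → Tm = 80°C (≥ 78°C)
Each additional base adds 2°C (A/T) or 4°C (G/C), so Tm is non-decreasing in n; n = 27 is the first length to reach 78°C.

n = 27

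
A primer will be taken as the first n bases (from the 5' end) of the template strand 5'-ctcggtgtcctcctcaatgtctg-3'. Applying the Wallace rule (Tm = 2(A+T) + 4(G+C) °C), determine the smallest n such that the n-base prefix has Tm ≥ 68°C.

First 21 bases: CTCGGTGTCCTCCTCAATGTC → Tm = 66°C (< 68°C)
First 22 bases: CTCGGTGTCCTCCTCAATGTCT → Tm = 68°C (≥ 68°C)
Since every base adds ≥2°C, Tm only increases with n, so the threshold is first crossed at n = 22.

n = 22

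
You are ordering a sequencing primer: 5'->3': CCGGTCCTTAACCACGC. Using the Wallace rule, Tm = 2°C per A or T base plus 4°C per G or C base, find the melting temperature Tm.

Base counts: C=8, A=3, T=3, G=3
AT pairs contribute 6, GC pairs contribute 11.
Tm = 4·11 + 2·6 = 44 + 12 = 56°C

56°C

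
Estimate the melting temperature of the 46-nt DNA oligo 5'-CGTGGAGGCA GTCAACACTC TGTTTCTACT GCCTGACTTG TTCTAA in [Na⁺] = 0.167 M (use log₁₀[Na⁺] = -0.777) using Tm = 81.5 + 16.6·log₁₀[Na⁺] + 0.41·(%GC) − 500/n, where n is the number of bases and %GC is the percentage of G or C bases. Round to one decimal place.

77.3°C

Length n = 46. Base counts: C=12, A=9, T=15, G=10
G+C = 22, so %GC = 22/46 × 100 = 47.826%
Salt term: 16.6 × (-0.777) = -12.898
GC term: 0.41 × 47.826 = 19.609; length term: −500/46 = −10.87
Tm = 81.5 + (-12.898) + 19.609 − 10.87 = 77.341 → 77.3°C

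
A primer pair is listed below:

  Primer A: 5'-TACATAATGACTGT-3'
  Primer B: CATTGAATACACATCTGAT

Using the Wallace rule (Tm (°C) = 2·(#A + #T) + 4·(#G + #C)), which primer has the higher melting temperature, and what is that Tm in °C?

Primer A: A+T=10, G+C=4 → Tm = 2(10)+4(4) = 36°C
Primer B: A+T=13, G+C=6 → Tm = 2(13)+4(6) = 50°C
36°C vs 50°C → primer B is higher.

Primer B, 50°C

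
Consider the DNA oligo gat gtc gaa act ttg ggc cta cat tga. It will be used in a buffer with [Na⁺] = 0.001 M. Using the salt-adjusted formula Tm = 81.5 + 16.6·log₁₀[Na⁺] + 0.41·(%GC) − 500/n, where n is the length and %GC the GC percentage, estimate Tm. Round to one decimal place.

31.4°C

Length n = 27. T=8, A=7, G=7, C=5
G+C = 12, so %GC = 12/27 × 100 = 44.444%
Salt term: 16.6 × (-3) = -49.8
GC term: 0.41 × 44.444 = 18.222; length term: −500/27 = −18.519
Tm = 81.5 + (-49.8) + 18.222 − 18.519 = 31.403 → 31.4°C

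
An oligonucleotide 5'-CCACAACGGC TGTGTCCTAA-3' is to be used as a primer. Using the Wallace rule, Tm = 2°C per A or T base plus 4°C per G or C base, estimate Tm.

62°C

Base counts: G=4, A=5, C=7, T=4
A+T = 9, G+C = 11
Tm = 4·11 + 2·9 = 44 + 18 = 62°C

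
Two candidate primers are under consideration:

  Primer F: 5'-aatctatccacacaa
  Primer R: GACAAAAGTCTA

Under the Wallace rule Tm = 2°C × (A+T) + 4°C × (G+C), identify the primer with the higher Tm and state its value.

Primer F: A+T=10, G+C=5 → Tm = 2(10)+4(5) = 40°C
Primer R: A+T=8, G+C=4 → Tm = 2(8)+4(4) = 32°C
40°C vs 32°C → primer F is higher.

Primer F, 40°C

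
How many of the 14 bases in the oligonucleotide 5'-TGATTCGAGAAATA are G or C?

4

Base counts: T=4, A=6, G=3, C=1
Total G or C: 3 + 1 = 4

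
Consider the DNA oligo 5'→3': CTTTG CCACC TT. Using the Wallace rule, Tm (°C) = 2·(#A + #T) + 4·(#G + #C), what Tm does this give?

36°C

Scanning the sequence gives A=1, C=5, G=1, T=5.
A+T = 6, G+C = 6
Tm = 2(6) + 4(6) = 12 + 24 = 36°C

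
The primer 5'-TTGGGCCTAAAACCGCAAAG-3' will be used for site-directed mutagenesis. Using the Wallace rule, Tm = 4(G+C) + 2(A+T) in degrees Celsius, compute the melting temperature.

Scanning the sequence gives A=7, T=3, C=5, G=5.
AT pairs contribute 10, GC pairs contribute 10.
Tm = 4·10 + 2·10 = 40 + 20 = 60°C

60°C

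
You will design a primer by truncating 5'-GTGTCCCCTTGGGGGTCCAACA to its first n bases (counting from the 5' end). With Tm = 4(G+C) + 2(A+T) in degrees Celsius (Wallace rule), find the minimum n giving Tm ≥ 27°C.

First 7 bases: GTGTCCC → Tm = 24°C (< 27°C)
First 8 bases: GTGTCCCC → Tm = 28°C (≥ 27°C)
Each additional base adds 2°C (A/T) or 4°C (G/C), so Tm is non-decreasing in n; n = 8 is the first length to reach 27°C.

n = 8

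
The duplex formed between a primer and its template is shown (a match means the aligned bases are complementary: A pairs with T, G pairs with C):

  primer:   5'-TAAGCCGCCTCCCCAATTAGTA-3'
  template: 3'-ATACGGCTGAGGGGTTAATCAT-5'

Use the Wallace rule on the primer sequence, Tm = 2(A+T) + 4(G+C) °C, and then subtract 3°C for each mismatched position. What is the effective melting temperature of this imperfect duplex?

Primer base counts: A=6, T=5, G=3, C=8 → A+T=11, G+C=11
Perfect-match Tm = 2(11) + 4(11) = 22 + 44 = 66°C
Mismatches (positions where the bases are not complementary): 2 (at positions 3, 8)
Effective Tm = 66 − 2×3 = 66 − 6 = 60°C

60°C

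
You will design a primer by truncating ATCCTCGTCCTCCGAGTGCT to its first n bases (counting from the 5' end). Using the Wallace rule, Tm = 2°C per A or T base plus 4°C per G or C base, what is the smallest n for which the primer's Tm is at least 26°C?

n = 9

First 8 bases: ATCCTCGT → Tm = 24°C (< 26°C)
First 9 bases: ATCCTCGTC → Tm = 28°C (≥ 26°C)
Each additional base adds 2°C (A/T) or 4°C (G/C), so Tm is non-decreasing in n; n = 9 is the first length to reach 26°C.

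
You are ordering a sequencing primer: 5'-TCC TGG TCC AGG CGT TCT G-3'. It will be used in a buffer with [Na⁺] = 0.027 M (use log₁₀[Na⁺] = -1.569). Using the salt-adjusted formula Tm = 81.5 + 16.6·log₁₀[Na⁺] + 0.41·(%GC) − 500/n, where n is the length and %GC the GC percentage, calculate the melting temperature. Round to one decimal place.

55.0°C

Length n = 19. Base counts: A=1, G=6, C=6, T=6
G+C = 12, so %GC = 12/19 × 100 = 63.158%
Salt term: 16.6 × (-1.569) = -26.045
GC term: 0.41 × 63.158 = 25.895; length term: −500/19 = −26.316
Tm = 81.5 + (-26.045) + 25.895 − 26.316 = 55.034 → 55.0°C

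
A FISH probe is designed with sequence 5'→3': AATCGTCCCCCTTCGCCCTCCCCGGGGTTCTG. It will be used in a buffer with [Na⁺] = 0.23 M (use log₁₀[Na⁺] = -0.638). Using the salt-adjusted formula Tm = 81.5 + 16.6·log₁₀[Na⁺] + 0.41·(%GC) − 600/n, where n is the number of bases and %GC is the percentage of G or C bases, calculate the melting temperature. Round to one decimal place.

Length n = 32. Counting bases: G=7, T=8, C=15, A=2
G+C = 22, so %GC = 22/32 × 100 = 68.75%
Salt term: 16.6 × (-0.638) = -10.591
GC term: 0.41 × 68.75 = 28.188; length term: −600/32 = −18.75
Tm = 81.5 + (-10.591) + 28.188 − 18.75 = 80.347 → 80.3°C

80.3°C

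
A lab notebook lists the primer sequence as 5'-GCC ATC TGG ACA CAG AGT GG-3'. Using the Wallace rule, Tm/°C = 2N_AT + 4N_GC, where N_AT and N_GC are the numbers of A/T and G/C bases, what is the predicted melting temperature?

64°C

T=3, G=7, A=5, C=5
AT pairs contribute 8, GC pairs contribute 12.
Tm = 2×8 + 4×12 = 64°C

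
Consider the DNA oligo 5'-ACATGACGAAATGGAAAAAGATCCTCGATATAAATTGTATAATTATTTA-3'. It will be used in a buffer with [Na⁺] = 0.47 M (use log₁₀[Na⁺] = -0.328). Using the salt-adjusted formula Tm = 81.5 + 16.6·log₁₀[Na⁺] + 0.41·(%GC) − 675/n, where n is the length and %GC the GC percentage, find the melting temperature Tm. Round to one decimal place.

Length n = 49. Base counts: T=15, A=22, G=7, C=5
G+C = 12, so %GC = 12/49 × 100 = 24.49%
Salt term: 16.6 × (-0.328) = -5.445
GC term: 0.41 × 24.49 = 10.041; length term: −675/49 = −13.776
Tm = 81.5 + (-5.445) + 10.041 − 13.776 = 72.32 → 72.3°C

72.3°C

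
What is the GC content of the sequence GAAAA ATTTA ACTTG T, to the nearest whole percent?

19%

Scanning the sequence gives A=7, T=6, C=1, G=2.
G+C = 2 + 1 = 3 out of 16 bases
%GC = 3/16 × 100 = 18.75% ≈ 19%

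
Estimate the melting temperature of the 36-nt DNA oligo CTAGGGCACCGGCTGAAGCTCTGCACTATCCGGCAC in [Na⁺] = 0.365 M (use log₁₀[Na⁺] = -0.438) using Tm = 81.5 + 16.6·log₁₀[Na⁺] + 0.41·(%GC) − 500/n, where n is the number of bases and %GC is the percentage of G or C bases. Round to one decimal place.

86.5°C

Length n = 36. Scanning the sequence gives A=7, T=6, G=10, C=13.
G+C = 23, so %GC = 23/36 × 100 = 63.889%
Salt term: 16.6 × (-0.438) = -7.271
GC term: 0.41 × 63.889 = 26.194; length term: −500/36 = −13.889
Tm = 81.5 + (-7.271) + 26.194 − 13.889 = 86.534 → 86.5°C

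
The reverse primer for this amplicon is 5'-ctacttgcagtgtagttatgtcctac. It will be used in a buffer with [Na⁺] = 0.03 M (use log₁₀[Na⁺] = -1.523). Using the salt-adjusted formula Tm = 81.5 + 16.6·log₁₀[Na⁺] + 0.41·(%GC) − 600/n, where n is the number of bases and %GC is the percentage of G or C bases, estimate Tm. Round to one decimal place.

Length n = 26. Scanning the sequence gives G=5, A=5, T=10, C=6.
G+C = 11, so %GC = 11/26 × 100 = 42.308%
Salt term: 16.6 × (-1.523) = -25.282
GC term: 0.41 × 42.308 = 17.346; length term: −600/26 = −23.077
Tm = 81.5 + (-25.282) + 17.346 − 23.077 = 50.487 → 50.5°C

50.5°C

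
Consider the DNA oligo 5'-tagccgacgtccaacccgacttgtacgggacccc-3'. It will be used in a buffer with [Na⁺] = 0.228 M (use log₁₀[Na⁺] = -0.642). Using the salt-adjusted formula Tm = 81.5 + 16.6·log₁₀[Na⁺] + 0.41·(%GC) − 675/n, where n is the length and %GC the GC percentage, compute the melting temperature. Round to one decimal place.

77.5°C

Length n = 34. Scanning the sequence gives G=8, C=14, A=7, T=5.
G+C = 22, so %GC = 22/34 × 100 = 64.706%
Salt term: 16.6 × (-0.642) = -10.657
GC term: 0.41 × 64.706 = 26.529; length term: −675/34 = −19.853
Tm = 81.5 + (-10.657) + 26.529 − 19.853 = 77.519 → 77.5°C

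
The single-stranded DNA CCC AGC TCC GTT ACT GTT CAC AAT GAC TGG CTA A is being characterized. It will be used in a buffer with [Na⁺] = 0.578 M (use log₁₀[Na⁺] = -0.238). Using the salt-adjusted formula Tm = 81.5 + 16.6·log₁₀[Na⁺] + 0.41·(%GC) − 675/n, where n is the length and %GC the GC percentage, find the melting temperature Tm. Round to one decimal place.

Length n = 34. G=6, T=9, C=11, A=8
G+C = 17, so %GC = 17/34 × 100 = 50%
Salt term: 16.6 × (-0.238) = -3.951
GC term: 0.41 × 50 = 20.5; length term: −675/34 = −19.853
Tm = 81.5 + (-3.951) + 20.5 − 19.853 = 78.196 → 78.2°C

78.2°C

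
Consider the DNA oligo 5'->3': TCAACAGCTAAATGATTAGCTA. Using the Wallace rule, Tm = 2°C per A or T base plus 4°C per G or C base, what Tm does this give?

58°C

Base counts: C=4, G=3, A=9, T=6
AT pairs contribute 15, GC pairs contribute 7.
Tm = 2(15) + 4(7) = 30 + 28 = 58°C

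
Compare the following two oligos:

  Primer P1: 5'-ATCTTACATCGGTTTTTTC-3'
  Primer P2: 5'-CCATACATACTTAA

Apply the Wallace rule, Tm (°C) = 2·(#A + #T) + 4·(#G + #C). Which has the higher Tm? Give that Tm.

Primer P1, 50°C

Primer P1: A+T=13, G+C=6 → Tm = 2(13)+4(6) = 50°C
Primer P2: A+T=10, G+C=4 → Tm = 2(10)+4(4) = 36°C
50°C vs 36°C → primer P1 is higher.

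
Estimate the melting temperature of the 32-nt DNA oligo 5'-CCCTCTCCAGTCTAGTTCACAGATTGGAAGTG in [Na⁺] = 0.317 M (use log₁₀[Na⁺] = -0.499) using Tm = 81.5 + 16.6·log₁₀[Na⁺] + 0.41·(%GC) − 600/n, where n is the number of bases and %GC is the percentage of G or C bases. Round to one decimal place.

75.0°C

Length n = 32. Base counts: C=9, G=7, T=9, A=7
G+C = 16, so %GC = 16/32 × 100 = 50%
Salt term: 16.6 × (-0.499) = -8.283
GC term: 0.41 × 50 = 20.5; length term: −600/32 = −18.75
Tm = 81.5 + (-8.283) + 20.5 − 18.75 = 74.967 → 75.0°C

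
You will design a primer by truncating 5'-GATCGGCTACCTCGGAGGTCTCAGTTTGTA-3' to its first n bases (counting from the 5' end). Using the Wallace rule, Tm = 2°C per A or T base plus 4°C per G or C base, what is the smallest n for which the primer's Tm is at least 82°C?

n = 26

First 25 bases: GATCGGCTACCTCGGAGGTCTCAGT → Tm = 80°C (< 82°C)
First 26 bases: GATCGGCTACCTCGGAGGTCTCAGTT → Tm = 82°C (≥ 82°C)
Each additional base adds 2°C (A/T) or 4°C (G/C), so Tm is non-decreasing in n; n = 26 is the first length to reach 82°C.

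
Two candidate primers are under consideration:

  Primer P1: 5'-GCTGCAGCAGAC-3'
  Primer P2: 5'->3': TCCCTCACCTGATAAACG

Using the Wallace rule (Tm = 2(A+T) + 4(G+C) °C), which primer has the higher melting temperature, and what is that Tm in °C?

Primer P2, 54°C

Primer P1: A+T=4, G+C=8 → Tm = 2(4)+4(8) = 40°C
Primer P2: A+T=9, G+C=9 → Tm = 2(9)+4(9) = 54°C
40°C vs 54°C → primer P2 is higher.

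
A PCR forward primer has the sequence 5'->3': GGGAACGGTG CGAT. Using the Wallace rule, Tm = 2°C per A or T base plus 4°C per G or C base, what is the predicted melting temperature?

Base counts: A=3, T=2, C=2, G=7
A+T = 5, G+C = 9
Tm = 4·9 + 2·5 = 36 + 10 = 46°C

46°C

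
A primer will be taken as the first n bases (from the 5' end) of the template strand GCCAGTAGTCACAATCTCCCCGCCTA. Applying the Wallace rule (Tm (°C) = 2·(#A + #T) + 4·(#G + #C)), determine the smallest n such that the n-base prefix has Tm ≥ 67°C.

n = 22

First 21 bases: GCCAGTAGTCACAATCTCCCC → Tm = 66°C (< 67°C)
First 22 bases: GCCAGTAGTCACAATCTCCCCG → Tm = 70°C (≥ 67°C)
Each additional base adds 2°C (A/T) or 4°C (G/C), so Tm is non-decreasing in n; n = 22 is the first length to reach 67°C.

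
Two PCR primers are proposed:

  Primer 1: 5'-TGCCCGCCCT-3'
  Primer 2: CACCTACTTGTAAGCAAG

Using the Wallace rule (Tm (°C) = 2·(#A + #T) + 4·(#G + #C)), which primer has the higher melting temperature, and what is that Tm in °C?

Primer 1: A+T=2, G+C=8 → Tm = 2(2)+4(8) = 36°C
Primer 2: A+T=10, G+C=8 → Tm = 2(10)+4(8) = 52°C
36°C vs 52°C → primer 2 is higher.

Primer 2, 52°C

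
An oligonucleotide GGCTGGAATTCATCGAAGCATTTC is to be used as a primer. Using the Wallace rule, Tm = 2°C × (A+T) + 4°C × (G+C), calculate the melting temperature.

70°C

Counting bases: G=6, T=7, A=6, C=5
So N_AT = 13 and N_GC = 11.
Tm = 4·11 + 2·13 = 44 + 26 = 70°C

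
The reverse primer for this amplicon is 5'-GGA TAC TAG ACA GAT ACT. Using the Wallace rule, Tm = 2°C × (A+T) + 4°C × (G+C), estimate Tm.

Scanning the sequence gives T=4, G=4, C=3, A=7.
AT pairs contribute 11, GC pairs contribute 7.
Tm = 2×11 + 4×7 = 50°C

50°C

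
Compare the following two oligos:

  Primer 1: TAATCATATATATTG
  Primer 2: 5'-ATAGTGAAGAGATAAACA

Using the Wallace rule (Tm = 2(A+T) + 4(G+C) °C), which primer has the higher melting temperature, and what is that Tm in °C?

Primer 1: A+T=13, G+C=2 → Tm = 2(13)+4(2) = 34°C
Primer 2: A+T=13, G+C=5 → Tm = 2(13)+4(5) = 46°C
34°C vs 46°C → primer 2 is higher.

Primer 2, 46°C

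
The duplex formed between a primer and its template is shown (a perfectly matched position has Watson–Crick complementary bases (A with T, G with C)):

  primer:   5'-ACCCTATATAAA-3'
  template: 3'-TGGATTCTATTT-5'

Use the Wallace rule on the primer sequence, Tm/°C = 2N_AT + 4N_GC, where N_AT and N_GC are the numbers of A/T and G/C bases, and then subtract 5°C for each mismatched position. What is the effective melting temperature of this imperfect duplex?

Primer base counts: A=6, T=3, G=0, C=3 → A+T=9, G+C=3
Perfect-match Tm = 2(9) + 4(3) = 18 + 12 = 30°C
Mismatches (positions where the bases are not complementary): 3 (at positions 4, 5, 7)
Effective Tm = 30 − 3×5 = 30 − 15 = 15°C

15°C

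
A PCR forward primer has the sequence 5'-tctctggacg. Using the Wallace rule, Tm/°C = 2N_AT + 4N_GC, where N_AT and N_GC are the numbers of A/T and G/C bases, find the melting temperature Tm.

Scanning the sequence gives C=3, T=3, A=1, G=3.
AT pairs contribute 4, GC pairs contribute 6.
Tm = 2(4) + 4(6) = 8 + 24 = 32°C

32°C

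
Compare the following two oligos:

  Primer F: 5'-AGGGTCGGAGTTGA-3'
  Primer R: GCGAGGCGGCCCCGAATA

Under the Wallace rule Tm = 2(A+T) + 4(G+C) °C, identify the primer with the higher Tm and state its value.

Primer F: A+T=6, G+C=8 → Tm = 2(6)+4(8) = 44°C
Primer R: A+T=5, G+C=13 → Tm = 2(5)+4(13) = 62°C
44°C vs 62°C → primer R is higher.

Primer R, 62°C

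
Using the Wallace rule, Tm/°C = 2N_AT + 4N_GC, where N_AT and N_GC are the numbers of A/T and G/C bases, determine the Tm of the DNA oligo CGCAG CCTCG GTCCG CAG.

Counting bases: T=2, A=2, C=8, G=6
So N_AT = 4 and N_GC = 14.
Tm = 2×4 + 4×14 = 64°C

64°C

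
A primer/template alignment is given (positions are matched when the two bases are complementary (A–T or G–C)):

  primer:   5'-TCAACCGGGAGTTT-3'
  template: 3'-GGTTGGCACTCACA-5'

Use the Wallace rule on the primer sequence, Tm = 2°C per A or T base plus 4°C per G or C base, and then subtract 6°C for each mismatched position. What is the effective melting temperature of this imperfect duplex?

24°C

Primer base counts: A=3, T=4, G=4, C=3 → A+T=7, G+C=7
Perfect-match Tm = 2(7) + 4(7) = 14 + 28 = 42°C
Mismatches (positions where the bases are not complementary): 3 (at positions 1, 8, 13)
Effective Tm = 42 − 3×6 = 42 − 18 = 24°C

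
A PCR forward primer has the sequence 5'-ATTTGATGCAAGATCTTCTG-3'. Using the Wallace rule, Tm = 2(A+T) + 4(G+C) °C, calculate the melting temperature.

54°C

C=3, G=4, T=8, A=5
A+T = 13, G+C = 7
Tm = 2(13) + 4(7) = 26 + 28 = 54°C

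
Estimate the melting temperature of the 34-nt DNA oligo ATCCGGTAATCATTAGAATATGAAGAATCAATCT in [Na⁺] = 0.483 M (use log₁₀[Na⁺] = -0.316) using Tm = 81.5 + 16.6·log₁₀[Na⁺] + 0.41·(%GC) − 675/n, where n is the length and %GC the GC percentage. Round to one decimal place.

Length n = 34. Counting bases: A=14, T=10, C=5, G=5
G+C = 10, so %GC = 10/34 × 100 = 29.412%
Salt term: 16.6 × (-0.316) = -5.246
GC term: 0.41 × 29.412 = 12.059; length term: −675/34 = −19.853
Tm = 81.5 + (-5.246) + 12.059 − 19.853 = 68.46 → 68.5°C

68.5°C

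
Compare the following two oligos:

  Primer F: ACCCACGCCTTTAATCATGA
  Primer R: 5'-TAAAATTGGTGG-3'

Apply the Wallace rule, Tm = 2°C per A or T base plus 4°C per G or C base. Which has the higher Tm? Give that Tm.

Primer F: A+T=11, G+C=9 → Tm = 2(11)+4(9) = 58°C
Primer R: A+T=8, G+C=4 → Tm = 2(8)+4(4) = 32°C
58°C vs 32°C → primer F is higher.

Primer F, 58°C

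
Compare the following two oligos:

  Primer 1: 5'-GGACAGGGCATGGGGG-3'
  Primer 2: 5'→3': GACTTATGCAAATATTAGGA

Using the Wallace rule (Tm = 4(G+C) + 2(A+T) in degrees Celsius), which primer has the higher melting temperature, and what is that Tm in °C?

Primer 1: A+T=4, G+C=12 → Tm = 2(4)+4(12) = 56°C
Primer 2: A+T=14, G+C=6 → Tm = 2(14)+4(6) = 52°C
56°C vs 52°C → primer 1 is higher.

Primer 1, 56°C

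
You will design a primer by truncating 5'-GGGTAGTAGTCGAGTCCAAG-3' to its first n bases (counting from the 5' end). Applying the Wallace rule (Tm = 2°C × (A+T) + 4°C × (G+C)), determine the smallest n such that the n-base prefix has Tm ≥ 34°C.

First 10 bases: GGGTAGTAGT → Tm = 30°C (< 34°C)
First 11 bases: GGGTAGTAGTC → Tm = 34°C (≥ 34°C)
Each additional base adds 2°C (A/T) or 4°C (G/C), so Tm is non-decreasing in n; n = 11 is the first length to reach 34°C.

n = 11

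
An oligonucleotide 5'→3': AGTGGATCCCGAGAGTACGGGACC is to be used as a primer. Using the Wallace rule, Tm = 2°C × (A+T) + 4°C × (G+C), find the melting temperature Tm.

Scanning the sequence gives G=9, A=6, C=6, T=3.
So N_AT = 9 and N_GC = 15.
Tm = 4·15 + 2·9 = 60 + 18 = 78°C

78°C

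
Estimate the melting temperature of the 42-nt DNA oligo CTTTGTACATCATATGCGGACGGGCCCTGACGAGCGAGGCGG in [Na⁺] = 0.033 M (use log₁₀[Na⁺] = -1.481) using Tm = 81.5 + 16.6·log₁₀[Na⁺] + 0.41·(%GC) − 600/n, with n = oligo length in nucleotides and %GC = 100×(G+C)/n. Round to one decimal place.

Length n = 42. A=8, C=11, T=8, G=15
G+C = 26, so %GC = 26/42 × 100 = 61.905%
Salt term: 16.6 × (-1.481) = -24.585
GC term: 0.41 × 61.905 = 25.381; length term: −600/42 = −14.286
Tm = 81.5 + (-24.585) + 25.381 − 14.286 = 68.01 → 68.0°C

68.0°C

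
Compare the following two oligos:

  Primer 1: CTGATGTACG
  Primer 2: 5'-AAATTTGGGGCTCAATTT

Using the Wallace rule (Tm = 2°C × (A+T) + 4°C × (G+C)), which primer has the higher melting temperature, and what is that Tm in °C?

Primer 1: A+T=5, G+C=5 → Tm = 2(5)+4(5) = 30°C
Primer 2: A+T=12, G+C=6 → Tm = 2(12)+4(6) = 48°C
30°C vs 48°C → primer 2 is higher.

Primer 2, 48°C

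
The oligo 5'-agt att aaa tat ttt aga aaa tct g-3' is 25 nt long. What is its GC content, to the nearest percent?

Scanning the sequence gives A=11, C=1, G=3, T=10.
G+C = 3 + 1 = 4 out of 25 bases
%GC = 4/25 × 100 = 16% ≈ 16%

16%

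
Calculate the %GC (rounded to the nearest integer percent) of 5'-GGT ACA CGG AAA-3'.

50%

Scanning the sequence gives G=4, C=2, A=5, T=1.
G+C = 4 + 2 = 6 out of 12 bases
%GC = 6/12 × 100 = 50% ≈ 50%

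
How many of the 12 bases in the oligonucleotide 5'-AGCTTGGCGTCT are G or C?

T=4, C=3, A=1, G=4
Total G or C: 4 + 3 = 7

7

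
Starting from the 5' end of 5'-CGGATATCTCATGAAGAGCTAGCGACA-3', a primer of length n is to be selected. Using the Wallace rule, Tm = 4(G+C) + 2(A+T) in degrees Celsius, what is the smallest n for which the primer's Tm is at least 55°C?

First 18 bases: CGGATATCTCATGAAGAG → Tm = 52°C (< 55°C)
First 19 bases: CGGATATCTCATGAAGAGC → Tm = 56°C (≥ 55°C)
Since every base adds ≥2°C, Tm only increases with n, so the threshold is first crossed at n = 19.

n = 19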